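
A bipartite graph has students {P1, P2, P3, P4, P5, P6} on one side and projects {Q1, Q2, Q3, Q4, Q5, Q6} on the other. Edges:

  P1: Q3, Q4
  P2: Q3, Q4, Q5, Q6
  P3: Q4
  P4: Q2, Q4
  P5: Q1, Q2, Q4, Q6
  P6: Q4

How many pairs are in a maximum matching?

Unit-capacity flow: source→left, listed edges, right→sink; max matching = max flow.
Augmenting path P1→Q3 (+1); matched 1.
Augmenting path P2→Q4 (+1); matched 2.
Augmenting path P4→Q2 (+1); matched 3.
Augmenting path P5→Q1 (+1); matched 4.
Augmenting path P3→Q4→P2→Q5 (+1); matched 5.
No augmenting path remains; maximum matching = 5.
König certificate: {P1, P2, P4, P5, Q4} is a vertex cover of size 5 (every listed pair touches it), so no matching can be larger.

5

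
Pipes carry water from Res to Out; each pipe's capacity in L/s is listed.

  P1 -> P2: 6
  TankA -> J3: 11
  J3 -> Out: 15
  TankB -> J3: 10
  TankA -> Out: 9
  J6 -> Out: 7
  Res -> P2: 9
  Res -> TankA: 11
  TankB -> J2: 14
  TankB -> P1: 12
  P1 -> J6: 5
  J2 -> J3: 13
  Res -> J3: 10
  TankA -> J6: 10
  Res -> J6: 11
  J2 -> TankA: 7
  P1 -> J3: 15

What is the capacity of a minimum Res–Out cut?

28

Augment Res→TankA→Out: bottleneck 9, flow now 9.
Augment Res→J6→Out: bottleneck 7, flow now 16.
Augment Res→J3→Out: bottleneck 10, flow now 26.
Augment Res→TankA→J3→Out: bottleneck 2, flow now 28.
No augmenting path remains; maximum flow = 28.
By max-flow min-cut, the minimum cut capacity equals the max flow.
In the residual graph, reachable from Res: {Res, P2, J6}.
Min-cut edges: Res→TankA (11), Res→J3 (10), J6→Out (7); capacity 11 + 10 + 7 = 28.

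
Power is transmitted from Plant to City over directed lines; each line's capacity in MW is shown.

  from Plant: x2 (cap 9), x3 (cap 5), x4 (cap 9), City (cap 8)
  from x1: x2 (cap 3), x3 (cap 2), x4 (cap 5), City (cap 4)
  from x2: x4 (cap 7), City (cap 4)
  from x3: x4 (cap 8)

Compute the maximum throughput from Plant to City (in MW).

Augment Plant→City: bottleneck 8, flow now 8.
Augment Plant→x2→City: bottleneck 4, flow now 12.
No augmenting path remains; maximum flow = 12.
In the residual graph, reachable from Plant: {Plant, x2, x3, x4}.
Min-cut edges: Plant→City (8), x2→City (4); capacity 8 + 4 = 12.
This cut is saturated, so no flow can exceed 12.

12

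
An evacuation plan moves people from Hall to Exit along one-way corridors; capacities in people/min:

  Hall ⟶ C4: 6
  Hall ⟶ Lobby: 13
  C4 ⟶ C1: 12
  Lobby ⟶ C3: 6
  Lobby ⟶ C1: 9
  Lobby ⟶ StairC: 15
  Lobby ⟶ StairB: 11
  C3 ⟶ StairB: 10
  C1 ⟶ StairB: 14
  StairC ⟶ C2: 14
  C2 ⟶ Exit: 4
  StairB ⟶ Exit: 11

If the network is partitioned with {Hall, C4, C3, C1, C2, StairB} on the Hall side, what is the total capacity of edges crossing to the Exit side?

28

Edges leaving {Hall, C4, C3, C1, C2, StairB}: Hall→Lobby (13), C2→Exit (4), StairB→Exit (11).
Cut capacity = 13 + 4 + 11 = 28.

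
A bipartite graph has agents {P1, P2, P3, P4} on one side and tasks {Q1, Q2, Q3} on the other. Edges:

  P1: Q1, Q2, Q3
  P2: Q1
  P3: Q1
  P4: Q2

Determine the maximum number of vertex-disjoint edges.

3

Unit-capacity flow: source→left, listed edges, right→sink; max matching = max flow.
Augmenting path P1→Q1 (+1); matched 1.
Augmenting path P4→Q2 (+1); matched 2.
Augmenting path P2→Q1→P1→Q3 (+1); matched 3.
No augmenting path remains; maximum matching = 3.
König certificate: {P1, P4, Q1} is a vertex cover of size 3 (every listed pair touches it), so no matching can be larger.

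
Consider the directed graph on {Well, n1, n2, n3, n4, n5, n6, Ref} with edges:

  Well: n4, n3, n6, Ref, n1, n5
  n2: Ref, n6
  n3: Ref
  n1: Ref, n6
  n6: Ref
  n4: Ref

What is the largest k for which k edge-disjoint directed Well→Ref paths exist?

5

Assign every edge capacity 1; by Menger, the answer equals the max flow.
Path Well→Ref (+1); total 1.
Path Well→n1→Ref (+1); total 2.
Path Well→n3→Ref (+1); total 3.
Path Well→n4→Ref (+1); total 4.
Path Well→n6→Ref (+1); total 5.
No residual Well→Ref path; max flow = 5.
Certifying cut of size 5: {Well→Ref, Well→n1, Well→n3, Well→n4, Well→n6}.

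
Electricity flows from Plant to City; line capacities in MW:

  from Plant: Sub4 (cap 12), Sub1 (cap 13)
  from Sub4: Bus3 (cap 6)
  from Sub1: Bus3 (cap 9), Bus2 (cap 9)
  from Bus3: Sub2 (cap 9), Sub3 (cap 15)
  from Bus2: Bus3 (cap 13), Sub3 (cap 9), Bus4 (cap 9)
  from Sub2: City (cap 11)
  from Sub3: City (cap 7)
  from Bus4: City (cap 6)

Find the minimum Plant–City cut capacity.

19

Augment Plant→Sub4→Bus3→Sub2→City: bottleneck 6, flow now 6.
Augment Plant→Sub1→Bus3→Sub2→City: bottleneck 3, flow now 9.
Augment Plant→Sub1→Bus3→Sub3→City: bottleneck 6, flow now 15.
Augment Plant→Sub1→Bus2→Sub3→City: bottleneck 1, flow now 16.
Augment Plant→Sub1→Bus2→Bus4→City: bottleneck 3, flow now 19.
No augmenting path remains; maximum flow = 19.
By max-flow min-cut, the minimum cut capacity equals the max flow.
In the residual graph, reachable from Plant: {Plant, Sub4}.
Min-cut edges: Plant→Sub1 (13), Sub4→Bus3 (6); capacity 13 + 6 = 19.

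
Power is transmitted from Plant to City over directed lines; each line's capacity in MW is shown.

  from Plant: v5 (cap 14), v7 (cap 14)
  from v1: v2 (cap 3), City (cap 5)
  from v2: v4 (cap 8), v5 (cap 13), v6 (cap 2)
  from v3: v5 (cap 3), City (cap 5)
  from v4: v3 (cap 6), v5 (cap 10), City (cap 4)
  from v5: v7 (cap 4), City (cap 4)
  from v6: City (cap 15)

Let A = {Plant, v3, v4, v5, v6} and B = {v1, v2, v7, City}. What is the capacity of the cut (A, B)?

46

Edges leaving {Plant, v3, v4, v5, v6}: Plant→v7 (14), v3→City (5), v4→City (4), v5→v7 (4), v5→City (4), v6→City (15).
Cut capacity = 14 + 5 + 4 + 4 + 4 + 15 = 46.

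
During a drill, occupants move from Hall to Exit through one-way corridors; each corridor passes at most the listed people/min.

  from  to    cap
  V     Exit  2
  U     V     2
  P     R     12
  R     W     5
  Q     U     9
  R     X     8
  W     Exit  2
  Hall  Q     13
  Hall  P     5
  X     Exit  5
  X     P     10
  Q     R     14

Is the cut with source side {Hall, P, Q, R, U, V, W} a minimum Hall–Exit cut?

No — its capacity is 12, but the minimum cut has capacity 9.

Given cut capacity: 8 + 2 + 2 = 12.
Augment Hall→P→R→W→Exit: bottleneck 2, flow now 2.
Augment Hall→P→R→X→Exit: bottleneck 3, flow now 5.
Augment Hall→Q→R→X→Exit: bottleneck 2, flow now 7.
Augment Hall→Q→U→V→Exit: bottleneck 2, flow now 9.
No augmenting path remains; maximum flow = 9.
In the residual graph, reachable from Hall: {Hall, P, Q, R, U, W, X}.
Min-cut edges: U→V (2), W→Exit (2), X→Exit (5); capacity 2 + 2 + 5 = 9.
Cut capacity 12 exceeds the max flow 9, so it is not minimum.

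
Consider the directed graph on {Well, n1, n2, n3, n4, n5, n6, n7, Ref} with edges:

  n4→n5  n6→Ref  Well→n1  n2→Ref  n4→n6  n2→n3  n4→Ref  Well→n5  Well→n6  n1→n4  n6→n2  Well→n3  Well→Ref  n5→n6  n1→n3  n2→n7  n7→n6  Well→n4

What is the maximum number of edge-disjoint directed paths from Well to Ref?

4

Assign every edge capacity 1; by Menger, the answer equals the max flow.
Path Well→Ref (+1); total 1.
Path Well→n4→Ref (+1); total 2.
Path Well→n6→Ref (+1); total 3.
Path Well→n5→n6→n2→Ref (+1); total 4.
No residual Well→Ref path; max flow = 4.
Certifying cut of size 4: {Well→Ref, n4→Ref, n6→Ref, n6→n2}.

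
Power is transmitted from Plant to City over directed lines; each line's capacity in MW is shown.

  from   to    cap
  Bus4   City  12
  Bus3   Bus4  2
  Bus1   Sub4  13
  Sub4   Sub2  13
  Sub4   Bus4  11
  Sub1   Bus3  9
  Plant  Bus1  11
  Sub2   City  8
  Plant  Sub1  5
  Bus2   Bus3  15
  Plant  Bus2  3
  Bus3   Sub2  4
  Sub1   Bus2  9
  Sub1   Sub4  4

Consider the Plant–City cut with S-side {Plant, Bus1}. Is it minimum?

Given cut capacity: 3 + 5 + 13 = 21.
Augment Plant→Bus2→Bus3→Sub2→City: bottleneck 3, flow now 3.
Augment Plant→Bus1→Sub4→Sub2→City: bottleneck 5, flow now 8.
Augment Plant→Bus1→Sub4→Bus4→City: bottleneck 6, flow now 14.
Augment Plant→Sub1→Bus3→Bus4→City: bottleneck 2, flow now 16.
Augment Plant→Sub1→Sub4→Bus4→City: bottleneck 3, flow now 19.
No augmenting path remains; maximum flow = 19.
In the residual graph, reachable from Plant: {Plant}.
Min-cut edges: Plant→Bus2 (3), Plant→Bus1 (11), Plant→Sub1 (5); capacity 3 + 11 + 5 = 19.
Cut capacity 21 exceeds the max flow 19, so it is not minimum.

No — its capacity is 21, but the minimum cut has capacity 19.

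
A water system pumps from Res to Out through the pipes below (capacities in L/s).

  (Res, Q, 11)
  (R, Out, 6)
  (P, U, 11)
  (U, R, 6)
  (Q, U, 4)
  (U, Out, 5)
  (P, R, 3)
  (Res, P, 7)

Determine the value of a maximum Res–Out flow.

Augment Res→P→R→Out: bottleneck 3, flow now 3.
Augment Res→P→U→Out: bottleneck 4, flow now 7.
Augment Res→Q→U→Out: bottleneck 1, flow now 8.
Augment Res→Q→U→R→Out: bottleneck 3, flow now 11.
No augmenting path remains; maximum flow = 11.
In the residual graph, reachable from Res: {Res, Q}.
Min-cut edges: Res→P (7), Q→U (4); capacity 7 + 4 = 11.
This cut is saturated, so no flow can exceed 11.

11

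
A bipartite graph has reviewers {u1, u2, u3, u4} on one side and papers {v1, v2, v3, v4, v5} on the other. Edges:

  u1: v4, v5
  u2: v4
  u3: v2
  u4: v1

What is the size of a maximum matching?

Unit-capacity flow: source→left, listed edges, right→sink; max matching = max flow.
Augmenting path u1→v4 (+1); matched 1.
Augmenting path u3→v2 (+1); matched 2.
Augmenting path u4→v1 (+1); matched 3.
Augmenting path u2→v4→u1→v5 (+1); matched 4.
No augmenting path remains; maximum matching = 4.
König certificate: {u1, u2, u3, u4} is a vertex cover of size 4 (every listed pair touches it), so no matching can be larger.

4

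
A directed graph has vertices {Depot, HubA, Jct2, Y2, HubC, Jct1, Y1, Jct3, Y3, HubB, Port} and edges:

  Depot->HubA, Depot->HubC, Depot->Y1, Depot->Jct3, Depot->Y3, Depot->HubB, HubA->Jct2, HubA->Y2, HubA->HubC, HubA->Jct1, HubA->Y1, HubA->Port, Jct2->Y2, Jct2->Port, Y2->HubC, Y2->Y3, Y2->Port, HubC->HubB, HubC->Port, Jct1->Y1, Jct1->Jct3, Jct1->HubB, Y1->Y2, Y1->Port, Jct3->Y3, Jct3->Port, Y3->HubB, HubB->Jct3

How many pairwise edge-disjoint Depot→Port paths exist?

4

Assign every edge capacity 1; by Menger, the answer equals the max flow.
Path Depot→HubA→Port (+1); total 1.
Path Depot→HubC→Port (+1); total 2.
Path Depot→Y1→Port (+1); total 3.
Path Depot→Jct3→Port (+1); total 4.
No residual Depot→Port path; max flow = 4.
Certifying cut of size 4: {Depot→HubA, Depot→HubC, Depot→Y1, Jct3→Port}.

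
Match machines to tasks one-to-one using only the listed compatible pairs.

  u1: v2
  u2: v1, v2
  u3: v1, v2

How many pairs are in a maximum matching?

2

Unit-capacity flow: source→left, listed edges, right→sink; max matching = max flow.
Augmenting path u1→v2 (+1); matched 1.
Augmenting path u2→v1 (+1); matched 2.
No augmenting path remains; maximum matching = 2.
König certificate: {v1, v2} is a vertex cover of size 2 (every listed pair touches it), so no matching can be larger.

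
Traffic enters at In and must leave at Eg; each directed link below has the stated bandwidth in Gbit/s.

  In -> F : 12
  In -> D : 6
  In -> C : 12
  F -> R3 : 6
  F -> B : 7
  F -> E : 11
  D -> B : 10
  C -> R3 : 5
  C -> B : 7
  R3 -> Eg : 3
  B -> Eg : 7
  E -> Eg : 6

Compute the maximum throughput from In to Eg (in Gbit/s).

16

Augment In→F→R3→Eg: bottleneck 3, flow now 3.
Augment In→F→B→Eg: bottleneck 7, flow now 10.
Augment In→F→E→Eg: bottleneck 2, flow now 12.
Augment In→D→B→F→E→Eg: bottleneck 4, flow now 16. (uses reverse residual edge)
No augmenting path remains; maximum flow = 16.
In the residual graph, reachable from In: {In, F, D, C, R3, B, E}.
Min-cut edges: R3→Eg (3), B→Eg (7), E→Eg (6); capacity 3 + 7 + 6 = 16.
This cut is saturated, so no flow can exceed 16.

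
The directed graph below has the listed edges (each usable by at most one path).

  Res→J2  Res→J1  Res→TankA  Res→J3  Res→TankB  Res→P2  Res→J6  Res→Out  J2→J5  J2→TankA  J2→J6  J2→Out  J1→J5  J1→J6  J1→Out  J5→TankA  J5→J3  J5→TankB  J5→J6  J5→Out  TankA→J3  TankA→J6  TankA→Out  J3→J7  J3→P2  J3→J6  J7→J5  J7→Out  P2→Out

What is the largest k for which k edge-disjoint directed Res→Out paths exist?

Assign every edge capacity 1; by Menger, the answer equals the max flow.
Path Res→Out (+1); total 1.
Path Res→J2→Out (+1); total 2.
Path Res→J1→Out (+1); total 3.
Path Res→TankA→Out (+1); total 4.
Path Res→P2→Out (+1); total 5.
Path Res→J3→J7→Out (+1); total 6.
No residual Res→Out path; max flow = 6.
Certifying cut of size 6: {Res→J1, Res→J2, Res→J3, Res→Out, Res→P2, Res→TankA}.

6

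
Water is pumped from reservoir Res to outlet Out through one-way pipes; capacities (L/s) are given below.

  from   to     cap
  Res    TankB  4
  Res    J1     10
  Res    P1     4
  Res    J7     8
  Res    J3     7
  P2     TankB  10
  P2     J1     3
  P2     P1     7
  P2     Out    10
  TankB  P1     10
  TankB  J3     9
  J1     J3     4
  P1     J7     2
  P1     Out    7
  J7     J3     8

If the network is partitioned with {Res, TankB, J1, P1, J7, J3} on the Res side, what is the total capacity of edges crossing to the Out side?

Edges leaving {Res, TankB, J1, P1, J7, J3}: P1→Out (7).
Cut capacity = 7 = 7.

7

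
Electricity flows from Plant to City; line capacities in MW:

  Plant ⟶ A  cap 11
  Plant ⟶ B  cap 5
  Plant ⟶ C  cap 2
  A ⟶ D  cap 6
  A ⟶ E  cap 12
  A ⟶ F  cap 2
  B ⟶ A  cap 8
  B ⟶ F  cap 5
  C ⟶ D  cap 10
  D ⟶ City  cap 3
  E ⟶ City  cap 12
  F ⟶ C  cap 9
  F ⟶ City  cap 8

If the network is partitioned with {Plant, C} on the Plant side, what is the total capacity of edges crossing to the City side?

Edges leaving {Plant, C}: Plant→A (11), Plant→B (5), C→D (10).
Cut capacity = 11 + 5 + 10 = 26.

26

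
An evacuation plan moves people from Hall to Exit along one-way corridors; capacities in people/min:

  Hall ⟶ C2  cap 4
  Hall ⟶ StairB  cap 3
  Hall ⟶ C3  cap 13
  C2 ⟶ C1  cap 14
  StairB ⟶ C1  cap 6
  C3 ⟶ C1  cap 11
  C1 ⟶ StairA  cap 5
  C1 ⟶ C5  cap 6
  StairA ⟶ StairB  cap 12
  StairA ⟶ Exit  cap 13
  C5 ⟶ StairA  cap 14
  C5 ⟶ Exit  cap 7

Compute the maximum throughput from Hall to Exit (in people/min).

Augment Hall→C2→C1→StairA→Exit: bottleneck 4, flow now 4.
Augment Hall→StairB→C1→StairA→Exit: bottleneck 1, flow now 5.
Augment Hall→StairB→C1→C5→Exit: bottleneck 2, flow now 7.
Augment Hall→C3→C1→C5→Exit: bottleneck 4, flow now 11.
No augmenting path remains; maximum flow = 11.
In the residual graph, reachable from Hall: {Hall, C2, StairB, C3, C1}.
Min-cut edges: C1→StairA (5), C1→C5 (6); capacity 5 + 6 = 11.
This cut is saturated, so no flow can exceed 11.

11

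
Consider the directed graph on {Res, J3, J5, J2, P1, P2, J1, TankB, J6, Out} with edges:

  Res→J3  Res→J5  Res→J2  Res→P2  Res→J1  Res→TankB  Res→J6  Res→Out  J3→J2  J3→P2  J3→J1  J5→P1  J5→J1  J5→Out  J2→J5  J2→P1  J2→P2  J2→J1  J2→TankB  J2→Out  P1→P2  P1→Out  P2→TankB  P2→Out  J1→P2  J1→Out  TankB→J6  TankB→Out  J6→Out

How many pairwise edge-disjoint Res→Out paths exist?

Assign every edge capacity 1; by Menger, the answer equals the max flow.
Path Res→Out (+1); total 1.
Path Res→J5→Out (+1); total 2.
Path Res→J2→Out (+1); total 3.
Path Res→P2→Out (+1); total 4.
Path Res→J1→Out (+1); total 5.
Path Res→TankB→Out (+1); total 6.
Path Res→J6→Out (+1); total 7.
Path Res→J3→J2→P1→Out (+1); total 8.
No residual Res→Out path; max flow = 8.
Certifying cut of size 8: {Res→J1, Res→J2, Res→J3, Res→J5, Res→J6, Res→Out, Res→P2, Res→TankB}.

8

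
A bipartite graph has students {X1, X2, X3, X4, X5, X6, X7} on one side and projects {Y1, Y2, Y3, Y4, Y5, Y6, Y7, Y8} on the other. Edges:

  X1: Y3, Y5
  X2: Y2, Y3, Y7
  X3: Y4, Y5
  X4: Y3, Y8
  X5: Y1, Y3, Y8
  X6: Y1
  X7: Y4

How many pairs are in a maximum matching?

Unit-capacity flow: source→left, listed edges, right→sink; max matching = max flow.
Augmenting path X1→Y3 (+1); matched 1.
Augmenting path X2→Y2 (+1); matched 2.
Augmenting path X3→Y4 (+1); matched 3.
Augmenting path X4→Y8 (+1); matched 4.
Augmenting path X5→Y1 (+1); matched 5.
Augmenting path X7→Y4→X3→Y5 (+1); matched 6.
No augmenting path remains; maximum matching = 6.
König certificate: {X2, Y1, Y3, Y4, Y5, Y8} is a vertex cover of size 6 (every listed pair touches it), so no matching can be larger.

6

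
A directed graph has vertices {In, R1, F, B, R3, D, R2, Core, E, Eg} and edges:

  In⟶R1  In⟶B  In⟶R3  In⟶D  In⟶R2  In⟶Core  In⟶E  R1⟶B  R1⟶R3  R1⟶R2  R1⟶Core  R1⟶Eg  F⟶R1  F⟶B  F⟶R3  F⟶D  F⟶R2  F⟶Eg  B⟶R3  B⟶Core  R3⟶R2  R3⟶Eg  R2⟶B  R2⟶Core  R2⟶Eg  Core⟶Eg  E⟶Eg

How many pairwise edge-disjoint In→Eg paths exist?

5

Assign every edge capacity 1; by Menger, the answer equals the max flow.
Path In→R1→Eg (+1); total 1.
Path In→R3→Eg (+1); total 2.
Path In→R2→Eg (+1); total 3.
Path In→Core→Eg (+1); total 4.
Path In→E→Eg (+1); total 5.
No residual In→Eg path; max flow = 5.
Certifying cut of size 5: {Core→Eg, In→E, In→R1, R2→Eg, R3→Eg}.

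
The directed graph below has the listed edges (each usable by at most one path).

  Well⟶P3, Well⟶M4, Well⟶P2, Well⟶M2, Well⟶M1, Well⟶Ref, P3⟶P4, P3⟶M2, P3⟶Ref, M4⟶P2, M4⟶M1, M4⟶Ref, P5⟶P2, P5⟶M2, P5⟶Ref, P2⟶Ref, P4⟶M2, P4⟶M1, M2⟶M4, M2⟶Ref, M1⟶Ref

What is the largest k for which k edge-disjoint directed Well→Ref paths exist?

6

Assign every edge capacity 1; by Menger, the answer equals the max flow.
Path Well→Ref (+1); total 1.
Path Well→P3→Ref (+1); total 2.
Path Well→M4→Ref (+1); total 3.
Path Well→P2→Ref (+1); total 4.
Path Well→M2→Ref (+1); total 5.
Path Well→M1→Ref (+1); total 6.
No residual Well→Ref path; max flow = 6.
Certifying cut of size 6: {Well→M1, Well→M2, Well→M4, Well→P2, Well→P3, Well→Ref}.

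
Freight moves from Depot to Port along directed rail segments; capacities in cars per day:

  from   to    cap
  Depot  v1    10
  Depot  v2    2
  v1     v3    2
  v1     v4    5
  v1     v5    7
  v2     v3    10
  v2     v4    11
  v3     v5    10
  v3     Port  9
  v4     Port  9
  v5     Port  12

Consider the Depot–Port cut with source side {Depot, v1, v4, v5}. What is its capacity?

Edges leaving {Depot, v1, v4, v5}: Depot→v2 (2), v1→v3 (2), v4→Port (9), v5→Port (12).
Cut capacity = 2 + 2 + 9 + 12 = 25.

25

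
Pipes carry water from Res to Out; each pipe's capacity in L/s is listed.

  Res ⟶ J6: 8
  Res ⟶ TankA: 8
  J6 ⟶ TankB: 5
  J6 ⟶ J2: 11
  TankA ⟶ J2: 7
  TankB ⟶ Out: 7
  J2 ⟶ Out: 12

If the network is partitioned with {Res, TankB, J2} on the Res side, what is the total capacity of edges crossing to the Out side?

35

Edges leaving {Res, TankB, J2}: Res→J6 (8), Res→TankA (8), TankB→Out (7), J2→Out (12).
Cut capacity = 8 + 8 + 7 + 12 = 35.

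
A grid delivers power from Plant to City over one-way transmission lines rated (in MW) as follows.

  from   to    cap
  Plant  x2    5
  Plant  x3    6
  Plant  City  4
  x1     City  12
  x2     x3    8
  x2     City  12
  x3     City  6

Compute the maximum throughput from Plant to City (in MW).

15

Augment Plant→City: bottleneck 4, flow now 4.
Augment Plant→x2→City: bottleneck 5, flow now 9.
Augment Plant→x3→City: bottleneck 6, flow now 15.
No augmenting path remains; maximum flow = 15.
In the residual graph, reachable from Plant: {Plant}.
Min-cut edges: Plant→x2 (5), Plant→x3 (6), Plant→City (4); capacity 5 + 6 + 4 = 15.
This cut is saturated, so no flow can exceed 15.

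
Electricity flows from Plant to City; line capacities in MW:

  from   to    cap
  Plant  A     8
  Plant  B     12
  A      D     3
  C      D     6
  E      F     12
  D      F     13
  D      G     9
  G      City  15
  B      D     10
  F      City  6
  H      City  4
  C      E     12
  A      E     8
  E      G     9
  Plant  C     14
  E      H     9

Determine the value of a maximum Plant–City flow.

25

Augment Plant→A→D→F→City: bottleneck 3, flow now 3.
Augment Plant→A→E→F→City: bottleneck 3, flow now 6.
Augment Plant→A→E→G→City: bottleneck 2, flow now 8.
Augment Plant→B→D→G→City: bottleneck 9, flow now 17.
Augment Plant→C→E→G→City: bottleneck 4, flow now 21.
Augment Plant→C→E→H→City: bottleneck 4, flow now 25.
No augmenting path remains; maximum flow = 25.
In the residual graph, reachable from Plant: {Plant, A, B, C, D, E, F, G, H}.
Min-cut edges: F→City (6), G→City (15), H→City (4); capacity 6 + 15 + 4 = 25.
This cut is saturated, so no flow can exceed 25.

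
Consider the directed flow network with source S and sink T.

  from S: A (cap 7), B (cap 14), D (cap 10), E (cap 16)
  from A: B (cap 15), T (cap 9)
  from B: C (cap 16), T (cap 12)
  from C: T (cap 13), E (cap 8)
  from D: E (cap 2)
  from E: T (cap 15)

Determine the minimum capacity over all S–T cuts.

36

Augment S→A→T: bottleneck 7, flow now 7.
Augment S→B→T: bottleneck 12, flow now 19.
Augment S→E→T: bottleneck 15, flow now 34.
Augment S→B→C→T: bottleneck 2, flow now 36.
No augmenting path remains; maximum flow = 36.
By max-flow min-cut, the minimum cut capacity equals the max flow.
In the residual graph, reachable from S: {S, D, E}.
Min-cut edges: S→A (7), S→B (14), E→T (15); capacity 7 + 14 + 15 = 36.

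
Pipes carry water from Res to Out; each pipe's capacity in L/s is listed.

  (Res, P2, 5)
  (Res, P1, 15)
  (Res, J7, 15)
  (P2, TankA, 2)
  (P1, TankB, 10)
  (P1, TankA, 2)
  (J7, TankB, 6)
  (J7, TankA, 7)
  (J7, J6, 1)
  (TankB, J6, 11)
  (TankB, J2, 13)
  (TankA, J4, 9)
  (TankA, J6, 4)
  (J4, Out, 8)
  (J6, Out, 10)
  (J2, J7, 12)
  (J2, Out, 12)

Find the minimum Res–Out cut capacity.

Augment Res→J7→J6→Out: bottleneck 1, flow now 1.
Augment Res→P2→TankA→J4→Out: bottleneck 2, flow now 3.
Augment Res→P1→TankB→J6→Out: bottleneck 9, flow now 12.
Augment Res→P1→TankB→J2→Out: bottleneck 1, flow now 13.
Augment Res→P1→TankA→J4→Out: bottleneck 2, flow now 15.
Augment Res→J7→TankB→J2→Out: bottleneck 6, flow now 21.
Augment Res→J7→TankA→J4→Out: bottleneck 4, flow now 25.
Augment Res→J7→TankA→J6→TankB→J2→Out: bottleneck 3, flow now 28. (uses reverse residual edge)
No augmenting path remains; maximum flow = 28.
By max-flow min-cut, the minimum cut capacity equals the max flow.
In the residual graph, reachable from Res: {Res, P2, P1, J7}.
Min-cut edges: P2→TankA (2), P1→TankB (10), P1→TankA (2), J7→TankB (6), J7→TankA (7), J7→J6 (1); capacity 2 + 10 + 2 + 6 + 7 + 1 = 28.

28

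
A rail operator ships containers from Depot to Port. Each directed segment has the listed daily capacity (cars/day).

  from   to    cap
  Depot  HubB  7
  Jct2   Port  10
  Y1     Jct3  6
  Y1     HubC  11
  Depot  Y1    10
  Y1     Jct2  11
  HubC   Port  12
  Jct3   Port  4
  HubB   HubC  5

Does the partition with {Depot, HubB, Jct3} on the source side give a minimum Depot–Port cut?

Given cut capacity: 10 + 5 + 4 = 19.
Augment Depot→Y1→Jct2→Port: bottleneck 10, flow now 10.
Augment Depot→HubB→HubC→Port: bottleneck 5, flow now 15.
No augmenting path remains; maximum flow = 15.
In the residual graph, reachable from Depot: {Depot, HubB}.
Min-cut edges: Depot→Y1 (10), HubB→HubC (5); capacity 10 + 5 = 15.
Cut capacity 19 exceeds the max flow 15, so it is not minimum.

No — its capacity is 19, but the minimum cut has capacity 15.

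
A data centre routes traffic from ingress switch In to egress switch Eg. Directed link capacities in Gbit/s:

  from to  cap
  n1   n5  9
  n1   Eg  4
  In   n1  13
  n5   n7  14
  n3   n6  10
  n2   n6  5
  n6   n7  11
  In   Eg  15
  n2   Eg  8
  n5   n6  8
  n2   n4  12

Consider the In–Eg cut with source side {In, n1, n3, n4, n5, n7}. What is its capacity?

Edges leaving {In, n1, n3, n4, n5, n7}: In→Eg (15), n1→Eg (4), n3→n6 (10), n5→n6 (8).
Cut capacity = 15 + 4 + 10 + 8 = 37.

37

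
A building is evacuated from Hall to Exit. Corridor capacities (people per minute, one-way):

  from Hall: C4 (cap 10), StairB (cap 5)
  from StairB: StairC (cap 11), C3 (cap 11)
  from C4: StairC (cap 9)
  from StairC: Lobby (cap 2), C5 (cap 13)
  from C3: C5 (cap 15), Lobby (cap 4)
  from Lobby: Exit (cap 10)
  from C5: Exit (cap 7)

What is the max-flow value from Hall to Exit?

Augment Hall→StairB→StairC→Lobby→Exit: bottleneck 2, flow now 2.
Augment Hall→StairB→StairC→C5→Exit: bottleneck 3, flow now 5.
Augment Hall→C4→StairC→C5→Exit: bottleneck 4, flow now 9.
Augment Hall→C4→StairC→StairB→C3→Lobby→Exit: bottleneck 4, flow now 13. (uses reverse residual edge)
No augmenting path remains; maximum flow = 13.
In the residual graph, reachable from Hall: {Hall, StairB, C4, StairC, C3, C5}.
Min-cut edges: StairC→Lobby (2), C3→Lobby (4), C5→Exit (7); capacity 2 + 4 + 7 = 13.
This cut is saturated, so no flow can exceed 13.

13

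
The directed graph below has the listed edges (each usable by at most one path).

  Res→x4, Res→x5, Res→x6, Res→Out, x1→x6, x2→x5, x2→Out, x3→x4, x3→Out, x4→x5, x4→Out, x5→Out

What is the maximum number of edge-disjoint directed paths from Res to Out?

Assign every edge capacity 1; by Menger, the answer equals the max flow.
Path Res→Out (+1); total 1.
Path Res→x4→Out (+1); total 2.
Path Res→x5→Out (+1); total 3.
No residual Res→Out path; max flow = 3.
Certifying cut of size 3: {Res→Out, Res→x4, Res→x5}.

3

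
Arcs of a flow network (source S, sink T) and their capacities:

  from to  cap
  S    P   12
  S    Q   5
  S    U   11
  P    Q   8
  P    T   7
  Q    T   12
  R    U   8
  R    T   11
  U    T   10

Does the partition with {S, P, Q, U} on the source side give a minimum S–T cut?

Given cut capacity: 7 + 12 + 10 = 29.
Augment S→P→T: bottleneck 7, flow now 7.
Augment S→Q→T: bottleneck 5, flow now 12.
Augment S→U→T: bottleneck 10, flow now 22.
Augment S→P→Q→T: bottleneck 5, flow now 27.
No augmenting path remains; maximum flow = 27.
In the residual graph, reachable from S: {S, U}.
Min-cut edges: S→P (12), S→Q (5), U→T (10); capacity 12 + 5 + 10 = 27.
Cut capacity 29 exceeds the max flow 27, so it is not minimum.

No — its capacity is 29, but the minimum cut has capacity 27.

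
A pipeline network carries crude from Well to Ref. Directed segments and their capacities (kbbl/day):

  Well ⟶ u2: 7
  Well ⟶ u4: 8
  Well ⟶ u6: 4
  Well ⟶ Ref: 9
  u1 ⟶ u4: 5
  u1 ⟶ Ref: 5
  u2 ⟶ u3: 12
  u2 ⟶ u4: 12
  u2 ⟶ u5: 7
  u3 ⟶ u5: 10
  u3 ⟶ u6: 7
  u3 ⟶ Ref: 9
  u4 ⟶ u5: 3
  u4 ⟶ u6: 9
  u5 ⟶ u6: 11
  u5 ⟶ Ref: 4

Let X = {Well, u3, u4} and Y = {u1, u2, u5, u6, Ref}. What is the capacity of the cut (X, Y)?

Edges leaving {Well, u3, u4}: Well→u2 (7), Well→u6 (4), Well→Ref (9), u3→u5 (10), u3→u6 (7), u3→Ref (9), u4→u5 (3), u4→u6 (9).
Cut capacity = 7 + 4 + 9 + 10 + 7 + 9 + 3 + 9 = 58.

58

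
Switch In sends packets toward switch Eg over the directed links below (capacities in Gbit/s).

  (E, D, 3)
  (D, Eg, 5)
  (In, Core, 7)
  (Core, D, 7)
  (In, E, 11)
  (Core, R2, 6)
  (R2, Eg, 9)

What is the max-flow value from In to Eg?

10

Augment In→Core→R2→Eg: bottleneck 6, flow now 6.
Augment In→Core→D→Eg: bottleneck 1, flow now 7.
Augment In→E→D→Eg: bottleneck 3, flow now 10.
No augmenting path remains; maximum flow = 10.
In the residual graph, reachable from In: {In, E}.
Min-cut edges: In→Core (7), E→D (3); capacity 7 + 3 = 10.
This cut is saturated, so no flow can exceed 10.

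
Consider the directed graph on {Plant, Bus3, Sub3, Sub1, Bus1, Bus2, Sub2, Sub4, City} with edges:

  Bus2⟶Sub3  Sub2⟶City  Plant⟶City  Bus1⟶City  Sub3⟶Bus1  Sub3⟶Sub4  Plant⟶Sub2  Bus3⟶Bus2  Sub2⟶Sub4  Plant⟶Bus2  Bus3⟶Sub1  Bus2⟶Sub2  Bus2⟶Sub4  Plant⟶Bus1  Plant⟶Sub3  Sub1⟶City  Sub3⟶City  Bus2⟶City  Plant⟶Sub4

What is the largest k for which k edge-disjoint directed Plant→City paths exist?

Assign every edge capacity 1; by Menger, the answer equals the max flow.
Path Plant→City (+1); total 1.
Path Plant→Sub3→City (+1); total 2.
Path Plant→Bus1→City (+1); total 3.
Path Plant→Bus2→City (+1); total 4.
Path Plant→Sub2→City (+1); total 5.
No residual Plant→City path; max flow = 5.
Certifying cut of size 5: {Plant→Bus1, Plant→Bus2, Plant→City, Plant→Sub2, Plant→Sub3}.

5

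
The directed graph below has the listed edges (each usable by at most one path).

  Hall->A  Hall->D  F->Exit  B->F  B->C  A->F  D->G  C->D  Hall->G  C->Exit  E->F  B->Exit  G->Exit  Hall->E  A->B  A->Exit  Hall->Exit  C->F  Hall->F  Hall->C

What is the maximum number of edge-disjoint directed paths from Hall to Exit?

5

Assign every edge capacity 1; by Menger, the answer equals the max flow.
Path Hall→Exit (+1); total 1.
Path Hall→A→Exit (+1); total 2.
Path Hall→C→Exit (+1); total 3.
Path Hall→F→Exit (+1); total 4.
Path Hall→G→Exit (+1); total 5.
No residual Hall→Exit path; max flow = 5.
Certifying cut of size 5: {F→Exit, G→Exit, Hall→A, Hall→C, Hall→Exit}.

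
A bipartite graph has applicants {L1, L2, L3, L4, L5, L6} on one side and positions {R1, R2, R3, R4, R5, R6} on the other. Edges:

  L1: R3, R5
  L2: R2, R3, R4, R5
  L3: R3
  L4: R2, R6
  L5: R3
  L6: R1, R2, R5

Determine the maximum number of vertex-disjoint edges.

5

Unit-capacity flow: source→left, listed edges, right→sink; max matching = max flow.
Augmenting path L1→R3 (+1); matched 1.
Augmenting path L2→R2 (+1); matched 2.
Augmenting path L4→R6 (+1); matched 3.
Augmenting path L6→R1 (+1); matched 4.
Augmenting path L3→R3→L1→R5 (+1); matched 5.
No augmenting path remains; maximum matching = 5.
König certificate: {L1, L2, L4, L6, R3} is a vertex cover of size 5 (every listed pair touches it), so no matching can be larger.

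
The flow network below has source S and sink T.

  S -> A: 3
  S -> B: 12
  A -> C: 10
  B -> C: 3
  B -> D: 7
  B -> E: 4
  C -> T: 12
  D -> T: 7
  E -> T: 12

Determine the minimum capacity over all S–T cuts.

Augment S→A→C→T: bottleneck 3, flow now 3.
Augment S→B→C→T: bottleneck 3, flow now 6.
Augment S→B→D→T: bottleneck 7, flow now 13.
Augment S→B→E→T: bottleneck 2, flow now 15.
No augmenting path remains; maximum flow = 15.
By max-flow min-cut, the minimum cut capacity equals the max flow.
In the residual graph, reachable from S: {S}.
Min-cut edges: S→A (3), S→B (12); capacity 3 + 12 = 15.

15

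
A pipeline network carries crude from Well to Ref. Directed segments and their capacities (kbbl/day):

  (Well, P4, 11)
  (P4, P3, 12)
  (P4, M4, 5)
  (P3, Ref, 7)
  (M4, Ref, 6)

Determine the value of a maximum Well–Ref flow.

Augment Well→P4→P3→Ref: bottleneck 7, flow now 7.
Augment Well→P4→M4→Ref: bottleneck 4, flow now 11.
No augmenting path remains; maximum flow = 11.
In the residual graph, reachable from Well: {Well}.
Min-cut edges: Well→P4 (11); capacity 11 = 11.
This cut is saturated, so no flow can exceed 11.

11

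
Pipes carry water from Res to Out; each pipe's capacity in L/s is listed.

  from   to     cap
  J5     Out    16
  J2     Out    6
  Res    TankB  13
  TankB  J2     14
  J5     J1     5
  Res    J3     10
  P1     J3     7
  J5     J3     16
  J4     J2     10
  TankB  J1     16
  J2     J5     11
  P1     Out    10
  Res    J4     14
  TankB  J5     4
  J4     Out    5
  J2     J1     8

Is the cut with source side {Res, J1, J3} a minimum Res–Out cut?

No — its capacity is 27, but the minimum cut has capacity 26.

Given cut capacity: 13 + 14 = 27.
Augment Res→J4→Out: bottleneck 5, flow now 5.
Augment Res→TankB→J2→Out: bottleneck 6, flow now 11.
Augment Res→TankB→J5→Out: bottleneck 4, flow now 15.
Augment Res→TankB→J2→J5→Out: bottleneck 3, flow now 18.
Augment Res→J4→J2→J5→Out: bottleneck 8, flow now 26.
No augmenting path remains; maximum flow = 26.
In the residual graph, reachable from Res: {Res, TankB, J4, J2, J1, J3}.
Min-cut edges: TankB→J5 (4), J4→Out (5), J2→J5 (11), J2→Out (6); capacity 4 + 5 + 11 + 6 = 26.
Cut capacity 27 exceeds the max flow 26, so it is not minimum.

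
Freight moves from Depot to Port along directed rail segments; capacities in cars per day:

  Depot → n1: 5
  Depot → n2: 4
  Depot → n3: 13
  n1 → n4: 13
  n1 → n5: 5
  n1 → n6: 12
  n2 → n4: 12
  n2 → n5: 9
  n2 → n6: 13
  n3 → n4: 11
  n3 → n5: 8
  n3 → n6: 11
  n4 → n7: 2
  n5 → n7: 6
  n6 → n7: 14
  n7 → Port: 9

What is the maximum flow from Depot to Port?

9

Augment Depot→n1→n4→n7→Port: bottleneck 2, flow now 2.
Augment Depot→n1→n5→n7→Port: bottleneck 3, flow now 5.
Augment Depot→n2→n5→n7→Port: bottleneck 3, flow now 8.
Augment Depot→n2→n6→n7→Port: bottleneck 1, flow now 9.
No augmenting path remains; maximum flow = 9.
In the residual graph, reachable from Depot: {Depot, n1, n2, n3, n4, n5, n6, n7}.
Min-cut edges: n7→Port (9); capacity 9 = 9.
This cut is saturated, so no flow can exceed 9.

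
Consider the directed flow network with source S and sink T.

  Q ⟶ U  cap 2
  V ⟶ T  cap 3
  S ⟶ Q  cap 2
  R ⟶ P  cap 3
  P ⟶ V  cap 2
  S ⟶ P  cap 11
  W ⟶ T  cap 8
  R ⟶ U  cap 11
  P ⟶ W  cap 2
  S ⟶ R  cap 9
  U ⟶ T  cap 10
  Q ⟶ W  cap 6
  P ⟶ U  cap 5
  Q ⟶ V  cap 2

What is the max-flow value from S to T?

Augment S→P→U→T: bottleneck 5, flow now 5.
Augment S→P→V→T: bottleneck 2, flow now 7.
Augment S→P→W→T: bottleneck 2, flow now 9.
Augment S→Q→U→T: bottleneck 2, flow now 11.
Augment S→R→U→T: bottleneck 3, flow now 14.
Augment S→R→U→Q→V→T: bottleneck 1, flow now 15. (uses reverse residual edge)
Augment S→R→U→Q→W→T: bottleneck 1, flow now 16. (uses reverse residual edge)
No augmenting path remains; maximum flow = 16.
In the residual graph, reachable from S: {S, P, R, U}.
Min-cut edges: S→Q (2), P→V (2), P→W (2), U→T (10); capacity 2 + 2 + 2 + 10 = 16.
This cut is saturated, so no flow can exceed 16.

16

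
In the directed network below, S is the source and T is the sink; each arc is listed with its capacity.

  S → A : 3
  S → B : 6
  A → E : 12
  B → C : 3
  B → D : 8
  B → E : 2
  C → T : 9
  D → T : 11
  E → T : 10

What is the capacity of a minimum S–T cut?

Augment S→A→E→T: bottleneck 3, flow now 3.
Augment S→B→C→T: bottleneck 3, flow now 6.
Augment S→B→D→T: bottleneck 3, flow now 9.
No augmenting path remains; maximum flow = 9.
By max-flow min-cut, the minimum cut capacity equals the max flow.
In the residual graph, reachable from S: {S}.
Min-cut edges: S→A (3), S→B (6); capacity 3 + 6 = 9.

9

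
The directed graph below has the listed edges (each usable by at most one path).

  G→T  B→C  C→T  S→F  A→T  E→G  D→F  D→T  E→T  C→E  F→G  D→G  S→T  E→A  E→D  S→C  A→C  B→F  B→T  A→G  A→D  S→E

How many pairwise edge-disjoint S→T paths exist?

Assign every edge capacity 1; by Menger, the answer equals the max flow.
Path S→T (+1); total 1.
Path S→C→T (+1); total 2.
Path S→E→T (+1); total 3.
Path S→F→G→T (+1); total 4.
No residual S→T path; max flow = 4.
Certifying cut of size 4: {S→C, S→E, S→F, S→T}.

4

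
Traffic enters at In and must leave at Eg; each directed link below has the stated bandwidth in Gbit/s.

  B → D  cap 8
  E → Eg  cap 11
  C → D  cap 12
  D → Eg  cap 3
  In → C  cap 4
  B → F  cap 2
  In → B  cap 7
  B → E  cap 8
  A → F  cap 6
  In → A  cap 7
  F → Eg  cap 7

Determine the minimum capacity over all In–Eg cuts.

Augment In→A→F→Eg: bottleneck 6, flow now 6.
Augment In→B→D→Eg: bottleneck 3, flow now 9.
Augment In→B→E→Eg: bottleneck 4, flow now 13.
Augment In→C→D→B→E→Eg: bottleneck 3, flow now 16. (uses reverse residual edge)
No augmenting path remains; maximum flow = 16.
By max-flow min-cut, the minimum cut capacity equals the max flow.
In the residual graph, reachable from In: {In, A, C, D}.
Min-cut edges: In→B (7), A→F (6), D→Eg (3); capacity 7 + 6 + 3 = 16.

16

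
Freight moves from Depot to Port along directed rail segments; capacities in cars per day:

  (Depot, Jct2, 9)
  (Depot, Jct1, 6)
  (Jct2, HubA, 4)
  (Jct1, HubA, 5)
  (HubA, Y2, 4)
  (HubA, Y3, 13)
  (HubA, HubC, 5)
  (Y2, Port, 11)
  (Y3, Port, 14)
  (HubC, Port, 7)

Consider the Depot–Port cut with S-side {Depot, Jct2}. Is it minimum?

No — its capacity is 10, but the minimum cut has capacity 9.

Given cut capacity: 6 + 4 = 10.
Augment Depot→Jct2→HubA→Y2→Port: bottleneck 4, flow now 4.
Augment Depot→Jct1→HubA→Y3→Port: bottleneck 5, flow now 9.
No augmenting path remains; maximum flow = 9.
In the residual graph, reachable from Depot: {Depot, Jct2, Jct1}.
Min-cut edges: Jct2→HubA (4), Jct1→HubA (5); capacity 4 + 5 = 9.
Cut capacity 10 exceeds the max flow 9, so it is not minimum.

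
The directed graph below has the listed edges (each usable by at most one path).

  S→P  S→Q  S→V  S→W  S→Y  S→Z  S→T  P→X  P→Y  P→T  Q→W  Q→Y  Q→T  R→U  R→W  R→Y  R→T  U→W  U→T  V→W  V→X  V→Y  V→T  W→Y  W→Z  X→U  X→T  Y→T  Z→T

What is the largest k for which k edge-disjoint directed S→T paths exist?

6

Assign every edge capacity 1; by Menger, the answer equals the max flow.
Path S→T (+1); total 1.
Path S→P→T (+1); total 2.
Path S→Q→T (+1); total 3.
Path S→V→T (+1); total 4.
Path S→Y→T (+1); total 5.
Path S→Z→T (+1); total 6.
No residual S→T path; max flow = 6.
Certifying cut of size 6: {S→P, S→Q, S→T, S→V, Y→T, Z→T}.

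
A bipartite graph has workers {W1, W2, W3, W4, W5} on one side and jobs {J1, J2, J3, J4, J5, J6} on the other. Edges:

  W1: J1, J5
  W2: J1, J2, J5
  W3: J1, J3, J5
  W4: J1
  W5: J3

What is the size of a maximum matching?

4

Unit-capacity flow: source→left, listed edges, right→sink; max matching = max flow.
Augmenting path W1→J1 (+1); matched 1.
Augmenting path W2→J2 (+1); matched 2.
Augmenting path W3→J3 (+1); matched 3.
Augmenting path W4→J1→W1→J5 (+1); matched 4.
No augmenting path remains; maximum matching = 4.
König certificate: {W2, J1, J3, J5} is a vertex cover of size 4 (every listed pair touches it), so no matching can be larger.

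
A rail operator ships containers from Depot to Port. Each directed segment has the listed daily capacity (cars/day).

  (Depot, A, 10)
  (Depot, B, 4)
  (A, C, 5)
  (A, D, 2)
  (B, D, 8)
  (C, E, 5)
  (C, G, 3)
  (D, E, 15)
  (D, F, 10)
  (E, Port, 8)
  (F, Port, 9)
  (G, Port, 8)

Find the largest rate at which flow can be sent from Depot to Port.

11

Augment Depot→A→C→E→Port: bottleneck 5, flow now 5.
Augment Depot→A→D→E→Port: bottleneck 2, flow now 7.
Augment Depot→B→D→E→Port: bottleneck 1, flow now 8.
Augment Depot→B→D→F→Port: bottleneck 3, flow now 11.
No augmenting path remains; maximum flow = 11.
In the residual graph, reachable from Depot: {Depot, A}.
Min-cut edges: Depot→B (4), A→C (5), A→D (2); capacity 4 + 5 + 2 = 11.
This cut is saturated, so no flow can exceed 11.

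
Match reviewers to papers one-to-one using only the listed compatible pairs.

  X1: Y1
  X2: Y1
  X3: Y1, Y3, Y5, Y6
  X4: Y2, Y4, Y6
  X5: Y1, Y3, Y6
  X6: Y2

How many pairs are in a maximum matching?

5

Unit-capacity flow: source→left, listed edges, right→sink; max matching = max flow.
Augmenting path X1→Y1 (+1); matched 1.
Augmenting path X3→Y3 (+1); matched 2.
Augmenting path X4→Y2 (+1); matched 3.
Augmenting path X5→Y6 (+1); matched 4.
Augmenting path X6→Y2→X4→Y4 (+1); matched 5.
No augmenting path remains; maximum matching = 5.
König certificate: {X3, X4, X5, X6, Y1} is a vertex cover of size 5 (every listed pair touches it), so no matching can be larger.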